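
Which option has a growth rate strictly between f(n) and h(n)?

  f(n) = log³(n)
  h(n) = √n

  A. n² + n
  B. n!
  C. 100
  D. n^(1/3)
D

We need g(n) with log³(n) = o(g(n)) and g(n) = o(√n), i.e. O(log³ n) ≺ g ≺ O(√n).
Check each option:
  A. n² + n — O(n²) does not grow strictly slower than h(n)
  B. n! — O(n!) does not grow strictly slower than h(n)
  C. 100 — O(1) does not grow strictly faster than f(n)
  D. n^(1/3) — O(n^(1/3)) is strictly between O(log³ n) and O(√n) ✓

Only option D (n^(1/3)) lies strictly between.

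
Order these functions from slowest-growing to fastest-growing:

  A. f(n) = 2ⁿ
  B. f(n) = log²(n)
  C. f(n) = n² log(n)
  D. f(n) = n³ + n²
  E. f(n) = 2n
B < E < C < D < A

Comparing growth rates:
B = log²(n) is O(log² n)
E = 2n is O(n)
C = n² log(n) is O(n² log n)
D = n³ + n² is O(n³)
A = 2ⁿ is O(2ⁿ)

Therefore, the order from slowest to fastest is: B < E < C < D < A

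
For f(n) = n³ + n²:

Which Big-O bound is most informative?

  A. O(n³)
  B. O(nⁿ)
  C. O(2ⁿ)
A

f(n) = n³ + n² is O(n³).
All listed options are valid Big-O bounds (upper bounds),
but O(n³) is the tightest (smallest valid bound).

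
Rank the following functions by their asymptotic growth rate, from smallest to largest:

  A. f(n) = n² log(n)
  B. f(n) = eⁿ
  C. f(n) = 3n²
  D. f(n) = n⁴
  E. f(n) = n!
C < A < D < B < E

Comparing growth rates:
C = 3n² is O(n²)
A = n² log(n) is O(n² log n)
D = n⁴ is O(n⁴)
B = eⁿ is O(eⁿ)
E = n! is O(n!)

Therefore, the order from slowest to fastest is: C < A < D < B < E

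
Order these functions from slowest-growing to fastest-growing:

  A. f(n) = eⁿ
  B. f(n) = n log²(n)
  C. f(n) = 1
C < B < A

Comparing growth rates:
C = 1 is O(1)
B = n log²(n) is O(n log² n)
A = eⁿ is O(eⁿ)

Therefore, the order from slowest to fastest is: C < B < A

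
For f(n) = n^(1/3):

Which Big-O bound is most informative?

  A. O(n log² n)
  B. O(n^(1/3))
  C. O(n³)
B

f(n) = n^(1/3) is O(n^(1/3)).
All listed options are valid Big-O bounds (upper bounds),
but O(n^(1/3)) is the tightest (smallest valid bound).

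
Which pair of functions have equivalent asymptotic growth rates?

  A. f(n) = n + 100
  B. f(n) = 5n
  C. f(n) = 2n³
A and B

Examining each function:
  A. n + 100 is O(n)
  B. 5n is O(n)
  C. 2n³ is O(n³)

Functions A and B both have the same complexity class.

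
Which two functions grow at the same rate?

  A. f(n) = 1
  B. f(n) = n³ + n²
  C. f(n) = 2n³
B and C

Examining each function:
  A. 1 is O(1)
  B. n³ + n² is O(n³)
  C. 2n³ is O(n³)

Functions B and C both have the same complexity class.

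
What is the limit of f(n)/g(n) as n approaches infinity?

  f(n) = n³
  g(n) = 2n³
1/2

Since n³ and 2n³ have the same growth rate (O(n³)),
the ratio converges to a constant: 1/2.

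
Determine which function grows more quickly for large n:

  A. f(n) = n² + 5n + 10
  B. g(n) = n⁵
B

f(n) = n² + 5n + 10 is O(n²), while g(n) = n⁵ is O(n⁵).
Since O(n⁵) grows faster than O(n²), g(n) dominates.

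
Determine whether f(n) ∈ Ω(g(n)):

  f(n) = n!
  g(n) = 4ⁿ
True

f(n) = n! is O(n!), and g(n) = 4ⁿ is O(4ⁿ).
Since O(n!) grows at least as fast as O(4ⁿ), f(n) = Ω(g(n)) is true.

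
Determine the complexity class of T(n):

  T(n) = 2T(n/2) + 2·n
Θ(n log n)

Master Theorem: a = 2, b = 2, f(n) = 2·n.
Compute the critical exponent d = log₂(2) = 1.
Compare f(n) = Θ(n) against n^d:
  k = 1 = d, so f(n) = Θ(n^d) — Case 2.
  Work is balanced across levels: T(n) = Θ(n^d log n) = Θ(n log n).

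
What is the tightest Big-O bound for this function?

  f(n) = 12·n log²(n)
O(n log² n)

The dominant term in 12·n log²(n) is 12·n log²(n), which is Θ(n log² n).
Constants are absorbed, so the tightest bound is O(n log² n).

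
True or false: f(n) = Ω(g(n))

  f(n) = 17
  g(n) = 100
True

f(n) = 17 and g(n) = 100 are both O(1).
Big-Ω permits equal growth rates (f ≥ c·g for some c > 0), so f(n) = Ω(g(n)) is true.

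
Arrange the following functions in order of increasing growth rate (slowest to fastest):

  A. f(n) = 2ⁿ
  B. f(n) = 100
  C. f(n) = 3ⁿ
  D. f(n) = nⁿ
B < A < C < D

Comparing growth rates:
B = 100 is O(1)
A = 2ⁿ is O(2ⁿ)
C = 3ⁿ is O(3ⁿ)
D = nⁿ is O(nⁿ)

Therefore, the order from slowest to fastest is: B < A < C < D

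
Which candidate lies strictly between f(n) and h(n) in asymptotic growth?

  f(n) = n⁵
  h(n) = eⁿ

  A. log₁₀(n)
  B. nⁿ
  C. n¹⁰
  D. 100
C

We need g(n) with n⁵ = o(g(n)) and g(n) = o(eⁿ), i.e. O(n⁵) ≺ g ≺ O(eⁿ).
Check each option:
  A. log₁₀(n) — O(log n) does not grow strictly faster than f(n)
  B. nⁿ — O(nⁿ) does not grow strictly slower than h(n)
  C. n¹⁰ — O(n¹⁰) is strictly between O(n⁵) and O(eⁿ) ✓
  D. 100 — O(1) does not grow strictly faster than f(n)

Only option C (n¹⁰) lies strictly between.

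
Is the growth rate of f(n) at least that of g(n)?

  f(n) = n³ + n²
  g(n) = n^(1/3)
True

f(n) = n³ + n² is O(n³), and g(n) = n^(1/3) is O(n^(1/3)).
Since O(n³) grows at least as fast as O(n^(1/3)), f(n) = Ω(g(n)) is true.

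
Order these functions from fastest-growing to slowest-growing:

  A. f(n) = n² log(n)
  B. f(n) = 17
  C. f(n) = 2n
A > C > B

Comparing growth rates:
A = n² log(n) is O(n² log n)
C = 2n is O(n)
B = 17 is O(1)

Therefore, the order from fastest to slowest is: A > C > B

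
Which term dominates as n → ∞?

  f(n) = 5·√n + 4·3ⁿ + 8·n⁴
4·3ⁿ

Looking at each term:
  - 5·√n is O(√n)
  - 4·3ⁿ is O(3ⁿ)
  - 8·n⁴ is O(n⁴)

The term 4·3ⁿ (O(3ⁿ)) grows fastest and dominates all others.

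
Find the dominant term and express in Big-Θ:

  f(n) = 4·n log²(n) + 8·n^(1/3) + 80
Θ(n log² n)

Order the terms by growth rate: 80 ≺ 8·n^(1/3) ≺ 4·n log²(n).
The fastest-growing term 4·n log²(n) dominates as n → ∞; dropping its constant factor gives Θ(n log² n).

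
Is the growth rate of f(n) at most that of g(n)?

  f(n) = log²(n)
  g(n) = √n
True

f(n) = log²(n) is O(log² n), and g(n) = √n is O(√n).
Since O(log² n) ⊆ O(√n) (f grows no faster than g), f(n) = O(g(n)) is true.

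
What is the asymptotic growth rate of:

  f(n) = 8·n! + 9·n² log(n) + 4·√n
Θ(n!)

Order the terms by growth rate: 4·√n ≺ 9·n² log(n) ≺ 8·n!.
The fastest-growing term 8·n! dominates as n → ∞; dropping its constant factor gives Θ(n!).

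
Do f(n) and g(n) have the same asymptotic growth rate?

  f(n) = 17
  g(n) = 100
True

f(n) = 17 and g(n) = 100 are both O(1).
Since they have the same asymptotic growth rate, f(n) = Θ(g(n)) is true.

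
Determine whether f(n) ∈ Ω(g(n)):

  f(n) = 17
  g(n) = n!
False

f(n) = 17 is O(1), and g(n) = n! is O(n!).
Since O(1) grows slower than O(n!), f(n) = Ω(g(n)) is false.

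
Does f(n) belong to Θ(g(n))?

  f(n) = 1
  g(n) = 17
True

f(n) = 1 and g(n) = 17 are both O(1).
Since they have the same asymptotic growth rate, f(n) = Θ(g(n)) is true.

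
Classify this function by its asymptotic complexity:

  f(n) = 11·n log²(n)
O(n log² n)

The dominant term in 11·n log²(n) is 11·n log²(n), which is Θ(n log² n).
Constants are absorbed, so the tightest bound is O(n log² n).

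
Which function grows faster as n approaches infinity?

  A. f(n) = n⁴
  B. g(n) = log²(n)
A

f(n) = n⁴ is O(n⁴), while g(n) = log²(n) is O(log² n).
Since O(n⁴) grows faster than O(log² n), f(n) dominates.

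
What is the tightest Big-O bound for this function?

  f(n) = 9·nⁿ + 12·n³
O(nⁿ)

The dominant term in 9·nⁿ + 12·n³ is 9·nⁿ, which is Θ(nⁿ).
Lower-order terms (12·n³) are asymptotically negligible.
Constants are absorbed, so the tightest bound is O(nⁿ).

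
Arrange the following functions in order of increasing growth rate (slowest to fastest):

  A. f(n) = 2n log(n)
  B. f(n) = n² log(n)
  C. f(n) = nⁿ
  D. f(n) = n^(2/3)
D < A < B < C

Comparing growth rates:
D = n^(2/3) is O(n^(2/3))
A = 2n log(n) is O(n log n)
B = n² log(n) is O(n² log n)
C = nⁿ is O(nⁿ)

Therefore, the order from slowest to fastest is: D < A < B < C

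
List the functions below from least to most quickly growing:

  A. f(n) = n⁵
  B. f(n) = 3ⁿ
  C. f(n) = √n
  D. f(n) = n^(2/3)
C < D < A < B

Comparing growth rates:
C = √n is O(√n)
D = n^(2/3) is O(n^(2/3))
A = n⁵ is O(n⁵)
B = 3ⁿ is O(3ⁿ)

Therefore, the order from slowest to fastest is: C < D < A < B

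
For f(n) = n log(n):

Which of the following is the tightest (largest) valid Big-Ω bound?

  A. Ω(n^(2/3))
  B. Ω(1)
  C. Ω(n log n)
C

f(n) = n log(n) is Ω(n log n).
All listed options are valid Big-Ω bounds (lower bounds),
but Ω(n log n) is the tightest (largest valid bound).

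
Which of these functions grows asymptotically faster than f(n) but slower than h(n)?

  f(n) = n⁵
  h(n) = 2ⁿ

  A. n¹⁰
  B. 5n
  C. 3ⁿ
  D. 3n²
A

We need g(n) with n⁵ = o(g(n)) and g(n) = o(2ⁿ), i.e. O(n⁵) ≺ g ≺ O(2ⁿ).
Check each option:
  A. n¹⁰ — O(n¹⁰) is strictly between O(n⁵) and O(2ⁿ) ✓
  B. 5n — O(n) does not grow strictly faster than f(n)
  C. 3ⁿ — O(3ⁿ) does not grow strictly slower than h(n)
  D. 3n² — O(n²) does not grow strictly faster than f(n)

Only option A (n¹⁰) lies strictly between.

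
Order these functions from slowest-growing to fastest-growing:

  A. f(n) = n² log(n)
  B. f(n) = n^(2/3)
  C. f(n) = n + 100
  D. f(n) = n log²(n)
B < C < D < A

Comparing growth rates:
B = n^(2/3) is O(n^(2/3))
C = n + 100 is O(n)
D = n log²(n) is O(n log² n)
A = n² log(n) is O(n² log n)

Therefore, the order from slowest to fastest is: B < C < D < A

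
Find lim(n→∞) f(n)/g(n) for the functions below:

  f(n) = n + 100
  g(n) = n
1

Since n + 100 and n have the same growth rate (O(n)),
the ratio converges to a constant: 1.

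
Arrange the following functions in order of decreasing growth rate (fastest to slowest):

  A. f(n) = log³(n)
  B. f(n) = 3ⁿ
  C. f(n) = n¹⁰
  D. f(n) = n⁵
B > C > D > A

Comparing growth rates:
B = 3ⁿ is O(3ⁿ)
C = n¹⁰ is O(n¹⁰)
D = n⁵ is O(n⁵)
A = log³(n) is O(log³ n)

Therefore, the order from fastest to slowest is: B > C > D > A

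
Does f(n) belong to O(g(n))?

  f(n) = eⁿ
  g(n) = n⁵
False

f(n) = eⁿ is O(eⁿ), and g(n) = n⁵ is O(n⁵).
Since O(eⁿ) grows faster than O(n⁵), f(n) = O(g(n)) is false.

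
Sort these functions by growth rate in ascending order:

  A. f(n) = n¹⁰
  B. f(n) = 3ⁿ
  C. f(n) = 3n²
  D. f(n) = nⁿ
C < A < B < D

Comparing growth rates:
C = 3n² is O(n²)
A = n¹⁰ is O(n¹⁰)
B = 3ⁿ is O(3ⁿ)
D = nⁿ is O(nⁿ)

Therefore, the order from slowest to fastest is: C < A < B < D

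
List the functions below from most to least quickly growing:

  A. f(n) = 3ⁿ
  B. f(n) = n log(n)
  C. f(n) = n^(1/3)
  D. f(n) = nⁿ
D > A > B > C

Comparing growth rates:
D = nⁿ is O(nⁿ)
A = 3ⁿ is O(3ⁿ)
B = n log(n) is O(n log n)
C = n^(1/3) is O(n^(1/3))

Therefore, the order from fastest to slowest is: D > A > B > C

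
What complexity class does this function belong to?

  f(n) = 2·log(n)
O(log n)

The dominant term in 2·log(n) is 2·log(n), which is Θ(log n).
Constants are absorbed, so the tightest bound is O(log n).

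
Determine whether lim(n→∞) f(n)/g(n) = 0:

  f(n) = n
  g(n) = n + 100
False

f(n) = n is O(n), and g(n) = n + 100 is O(n).
Since they have the same growth rate, f(n) = o(g(n)) is false.
(f = o(g) requires f to grow strictly slower, not equal.)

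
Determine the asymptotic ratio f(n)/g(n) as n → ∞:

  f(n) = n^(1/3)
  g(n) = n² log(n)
0

Since n^(1/3) (O(n^(1/3))) grows slower than n² log(n) (O(n² log n)),
the ratio f(n)/g(n) → 0 as n → ∞.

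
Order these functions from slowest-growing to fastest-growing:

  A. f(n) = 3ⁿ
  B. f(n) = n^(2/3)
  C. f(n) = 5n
B < C < A

Comparing growth rates:
B = n^(2/3) is O(n^(2/3))
C = 5n is O(n)
A = 3ⁿ is O(3ⁿ)

Therefore, the order from slowest to fastest is: B < C < A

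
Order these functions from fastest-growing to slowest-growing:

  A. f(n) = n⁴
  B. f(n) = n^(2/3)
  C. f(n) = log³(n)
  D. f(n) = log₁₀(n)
A > B > C > D

Comparing growth rates:
A = n⁴ is O(n⁴)
B = n^(2/3) is O(n^(2/3))
C = log³(n) is O(log³ n)
D = log₁₀(n) is O(log n)

Therefore, the order from fastest to slowest is: A > B > C > D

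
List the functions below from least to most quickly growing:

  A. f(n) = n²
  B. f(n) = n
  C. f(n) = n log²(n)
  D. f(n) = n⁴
B < C < A < D

Comparing growth rates:
B = n is O(n)
C = n log²(n) is O(n log² n)
A = n² is O(n²)
D = n⁴ is O(n⁴)

Therefore, the order from slowest to fastest is: B < C < A < D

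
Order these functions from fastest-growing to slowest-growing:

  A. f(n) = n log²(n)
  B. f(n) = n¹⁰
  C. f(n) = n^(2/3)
B > A > C

Comparing growth rates:
B = n¹⁰ is O(n¹⁰)
A = n log²(n) is O(n log² n)
C = n^(2/3) is O(n^(2/3))

Therefore, the order from fastest to slowest is: B > A > C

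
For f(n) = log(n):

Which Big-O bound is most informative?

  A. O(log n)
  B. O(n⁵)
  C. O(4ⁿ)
A

f(n) = log(n) is O(log n).
All listed options are valid Big-O bounds (upper bounds),
but O(log n) is the tightest (smallest valid bound).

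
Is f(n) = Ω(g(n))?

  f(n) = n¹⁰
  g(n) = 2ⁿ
False

f(n) = n¹⁰ is O(n¹⁰), and g(n) = 2ⁿ is O(2ⁿ).
Since O(n¹⁰) grows slower than O(2ⁿ), f(n) = Ω(g(n)) is false.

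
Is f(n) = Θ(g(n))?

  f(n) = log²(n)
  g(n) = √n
False

f(n) = log²(n) is O(log² n), and g(n) = √n is O(√n).
Since they have different growth rates, f(n) = Θ(g(n)) is false.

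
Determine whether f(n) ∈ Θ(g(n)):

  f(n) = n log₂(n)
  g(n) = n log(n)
True

f(n) = n log₂(n) and g(n) = n log(n) are both O(n log n).
Since they have the same asymptotic growth rate, f(n) = Θ(g(n)) is true.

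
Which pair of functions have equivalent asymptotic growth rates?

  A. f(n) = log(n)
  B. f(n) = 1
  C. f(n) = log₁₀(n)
A and C

Examining each function:
  A. log(n) is O(log n)
  B. 1 is O(1)
  C. log₁₀(n) is O(log n)

Functions A and C both have the same complexity class.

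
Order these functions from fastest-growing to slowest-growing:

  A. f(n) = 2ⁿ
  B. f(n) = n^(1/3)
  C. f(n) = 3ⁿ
C > A > B

Comparing growth rates:
C = 3ⁿ is O(3ⁿ)
A = 2ⁿ is O(2ⁿ)
B = n^(1/3) is O(n^(1/3))

Therefore, the order from fastest to slowest is: C > A > B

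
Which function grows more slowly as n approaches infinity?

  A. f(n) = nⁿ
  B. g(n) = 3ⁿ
B

f(n) = nⁿ is O(nⁿ), while g(n) = 3ⁿ is O(3ⁿ).
Since O(3ⁿ) grows slower than O(nⁿ), g(n) is dominated.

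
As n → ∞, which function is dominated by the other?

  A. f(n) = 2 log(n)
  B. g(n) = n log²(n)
A

f(n) = 2 log(n) is O(log n), while g(n) = n log²(n) is O(n log² n).
Since O(log n) grows slower than O(n log² n), f(n) is dominated.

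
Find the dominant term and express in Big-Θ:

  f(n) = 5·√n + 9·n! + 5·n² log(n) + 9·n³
Θ(n!)

Order the terms by growth rate: 5·√n ≺ 5·n² log(n) ≺ 9·n³ ≺ 9·n!.
The fastest-growing term 9·n! dominates as n → ∞; dropping its constant factor gives Θ(n!).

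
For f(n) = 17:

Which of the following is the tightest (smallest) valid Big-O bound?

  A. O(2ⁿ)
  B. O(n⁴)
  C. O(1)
C

f(n) = 17 is O(1).
All listed options are valid Big-O bounds (upper bounds),
but O(1) is the tightest (smallest valid bound).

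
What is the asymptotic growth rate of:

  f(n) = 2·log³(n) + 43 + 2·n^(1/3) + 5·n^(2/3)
Θ(n^(2/3))

Order the terms by growth rate: 43 ≺ 2·log³(n) ≺ 2·n^(1/3) ≺ 5·n^(2/3).
The fastest-growing term 5·n^(2/3) dominates as n → ∞; dropping its constant factor gives Θ(n^(2/3)).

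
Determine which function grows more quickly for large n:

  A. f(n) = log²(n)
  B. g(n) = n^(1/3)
B

f(n) = log²(n) is O(log² n), while g(n) = n^(1/3) is O(n^(1/3)).
Since O(n^(1/3)) grows faster than O(log² n), g(n) dominates.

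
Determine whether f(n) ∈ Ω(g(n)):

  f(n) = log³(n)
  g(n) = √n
False

f(n) = log³(n) is O(log³ n), and g(n) = √n is O(√n).
Since O(log³ n) grows slower than O(√n), f(n) = Ω(g(n)) is false.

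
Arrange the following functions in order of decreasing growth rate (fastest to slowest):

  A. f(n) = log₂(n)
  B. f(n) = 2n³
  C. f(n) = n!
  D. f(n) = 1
C > B > A > D

Comparing growth rates:
C = n! is O(n!)
B = 2n³ is O(n³)
A = log₂(n) is O(log n)
D = 1 is O(1)

Therefore, the order from fastest to slowest is: C > B > A > D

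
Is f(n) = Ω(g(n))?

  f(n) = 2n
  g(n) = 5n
True

f(n) = 2n and g(n) = 5n are both O(n).
Big-Ω permits equal growth rates (f ≥ c·g for some c > 0), so f(n) = Ω(g(n)) is true.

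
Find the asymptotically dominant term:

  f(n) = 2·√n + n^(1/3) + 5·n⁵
5·n⁵

Looking at each term:
  - 2·√n is O(√n)
  - n^(1/3) is O(n^(1/3))
  - 5·n⁵ is O(n⁵)

The term 5·n⁵ (O(n⁵)) grows fastest and dominates all others.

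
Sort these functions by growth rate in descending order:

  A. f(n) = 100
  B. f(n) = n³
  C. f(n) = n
B > C > A

Comparing growth rates:
B = n³ is O(n³)
C = n is O(n)
A = 100 is O(1)

Therefore, the order from fastest to slowest is: B > C > A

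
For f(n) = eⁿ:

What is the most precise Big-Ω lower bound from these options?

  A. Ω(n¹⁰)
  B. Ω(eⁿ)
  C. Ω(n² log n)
B

f(n) = eⁿ is Ω(eⁿ).
All listed options are valid Big-Ω bounds (lower bounds),
but Ω(eⁿ) is the tightest (largest valid bound).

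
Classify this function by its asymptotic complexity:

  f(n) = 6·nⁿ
O(nⁿ)

The dominant term in 6·nⁿ is 6·nⁿ, which is Θ(nⁿ).
Constants are absorbed, so the tightest bound is O(nⁿ).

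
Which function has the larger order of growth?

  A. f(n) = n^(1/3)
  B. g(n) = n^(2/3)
B

f(n) = n^(1/3) is O(n^(1/3)), while g(n) = n^(2/3) is O(n^(2/3)).
Since O(n^(2/3)) grows faster than O(n^(1/3)), g(n) dominates.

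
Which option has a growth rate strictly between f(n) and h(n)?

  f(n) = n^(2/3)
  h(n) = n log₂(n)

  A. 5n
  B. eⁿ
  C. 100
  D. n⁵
A

We need g(n) with n^(2/3) = o(g(n)) and g(n) = o(n log₂(n)), i.e. O(n^(2/3)) ≺ g ≺ O(n log n).
Check each option:
  A. 5n — O(n) is strictly between O(n^(2/3)) and O(n log n) ✓
  B. eⁿ — O(eⁿ) does not grow strictly slower than h(n)
  C. 100 — O(1) does not grow strictly faster than f(n)
  D. n⁵ — O(n⁵) does not grow strictly slower than h(n)

Only option A (5n) lies strictly between.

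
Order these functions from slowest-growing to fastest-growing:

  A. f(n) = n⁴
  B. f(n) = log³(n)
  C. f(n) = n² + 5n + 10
B < C < A

Comparing growth rates:
B = log³(n) is O(log³ n)
C = n² + 5n + 10 is O(n²)
A = n⁴ is O(n⁴)

Therefore, the order from slowest to fastest is: B < C < A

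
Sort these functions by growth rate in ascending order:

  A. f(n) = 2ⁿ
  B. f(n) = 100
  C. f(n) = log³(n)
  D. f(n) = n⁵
B < C < D < A

Comparing growth rates:
B = 100 is O(1)
C = log³(n) is O(log³ n)
D = n⁵ is O(n⁵)
A = 2ⁿ is O(2ⁿ)

Therefore, the order from slowest to fastest is: B < C < D < A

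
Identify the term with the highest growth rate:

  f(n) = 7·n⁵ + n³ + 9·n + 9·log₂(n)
7·n⁵

Looking at each term:
  - 7·n⁵ is O(n⁵)
  - n³ is O(n³)
  - 9·n is O(n)
  - 9·log₂(n) is O(log n)

The term 7·n⁵ (O(n⁵)) grows fastest and dominates all others.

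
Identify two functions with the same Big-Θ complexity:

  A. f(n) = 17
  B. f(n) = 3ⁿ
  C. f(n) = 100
A and C

Examining each function:
  A. 17 is O(1)
  B. 3ⁿ is O(3ⁿ)
  C. 100 is O(1)

Functions A and C both have the same complexity class.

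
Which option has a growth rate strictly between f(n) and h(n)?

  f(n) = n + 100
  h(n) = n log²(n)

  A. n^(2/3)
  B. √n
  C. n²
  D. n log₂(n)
D

We need g(n) with n + 100 = o(g(n)) and g(n) = o(n log²(n)), i.e. O(n) ≺ g ≺ O(n log² n).
Check each option:
  A. n^(2/3) — O(n^(2/3)) does not grow strictly faster than f(n)
  B. √n — O(√n) does not grow strictly faster than f(n)
  C. n² — O(n²) does not grow strictly slower than h(n)
  D. n log₂(n) — O(n log n) is strictly between O(n) and O(n log² n) ✓

Only option D (n log₂(n)) lies strictly between.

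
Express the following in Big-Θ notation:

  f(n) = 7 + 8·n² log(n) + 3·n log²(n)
Θ(n² log n)

Order the terms by growth rate: 7 ≺ 3·n log²(n) ≺ 8·n² log(n).
The fastest-growing term 8·n² log(n) dominates as n → ∞; dropping its constant factor gives Θ(n² log n).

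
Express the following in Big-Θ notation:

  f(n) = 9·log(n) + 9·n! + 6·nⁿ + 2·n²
Θ(nⁿ)

Order the terms by growth rate: 9·log(n) ≺ 2·n² ≺ 9·n! ≺ 6·nⁿ.
The fastest-growing term 6·nⁿ dominates as n → ∞; dropping its constant factor gives Θ(nⁿ).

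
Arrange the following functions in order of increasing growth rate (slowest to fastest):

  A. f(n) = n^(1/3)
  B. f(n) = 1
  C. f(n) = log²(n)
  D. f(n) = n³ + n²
B < C < A < D

Comparing growth rates:
B = 1 is O(1)
C = log²(n) is O(log² n)
A = n^(1/3) is O(n^(1/3))
D = n³ + n² is O(n³)

Therefore, the order from slowest to fastest is: B < C < A < D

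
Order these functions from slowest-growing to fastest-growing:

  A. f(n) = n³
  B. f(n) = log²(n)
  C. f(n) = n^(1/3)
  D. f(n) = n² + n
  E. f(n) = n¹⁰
B < C < D < A < E

Comparing growth rates:
B = log²(n) is O(log² n)
C = n^(1/3) is O(n^(1/3))
D = n² + n is O(n²)
A = n³ is O(n³)
E = n¹⁰ is O(n¹⁰)

Therefore, the order from slowest to fastest is: B < C < D < A < E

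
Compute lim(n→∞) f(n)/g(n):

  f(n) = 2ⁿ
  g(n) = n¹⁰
∞

Since 2ⁿ (O(2ⁿ)) grows faster than n¹⁰ (O(n¹⁰)),
the ratio f(n)/g(n) → ∞ as n → ∞.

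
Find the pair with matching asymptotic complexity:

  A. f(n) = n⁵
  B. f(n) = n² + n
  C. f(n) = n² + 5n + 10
B and C

Examining each function:
  A. n⁵ is O(n⁵)
  B. n² + n is O(n²)
  C. n² + 5n + 10 is O(n²)

Functions B and C both have the same complexity class.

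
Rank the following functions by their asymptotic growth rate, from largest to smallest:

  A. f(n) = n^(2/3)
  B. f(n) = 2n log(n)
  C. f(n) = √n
B > A > C

Comparing growth rates:
B = 2n log(n) is O(n log n)
A = n^(2/3) is O(n^(2/3))
C = √n is O(√n)

Therefore, the order from fastest to slowest is: B > A > C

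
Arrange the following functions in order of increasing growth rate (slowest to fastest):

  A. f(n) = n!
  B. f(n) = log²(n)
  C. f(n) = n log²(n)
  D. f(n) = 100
D < B < C < A

Comparing growth rates:
D = 100 is O(1)
B = log²(n) is O(log² n)
C = n log²(n) is O(n log² n)
A = n! is O(n!)

Therefore, the order from slowest to fastest is: D < B < C < A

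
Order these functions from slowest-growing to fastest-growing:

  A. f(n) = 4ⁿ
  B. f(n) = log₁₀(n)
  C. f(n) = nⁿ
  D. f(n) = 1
D < B < A < C

Comparing growth rates:
D = 1 is O(1)
B = log₁₀(n) is O(log n)
A = 4ⁿ is O(4ⁿ)
C = nⁿ is O(nⁿ)

Therefore, the order from slowest to fastest is: D < B < A < C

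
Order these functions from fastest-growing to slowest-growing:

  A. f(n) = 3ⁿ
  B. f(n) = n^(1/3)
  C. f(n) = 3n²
A > C > B

Comparing growth rates:
A = 3ⁿ is O(3ⁿ)
C = 3n² is O(n²)
B = n^(1/3) is O(n^(1/3))

Therefore, the order from fastest to slowest is: A > C > B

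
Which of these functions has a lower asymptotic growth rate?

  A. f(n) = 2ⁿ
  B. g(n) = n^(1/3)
B

f(n) = 2ⁿ is O(2ⁿ), while g(n) = n^(1/3) is O(n^(1/3)).
Since O(n^(1/3)) grows slower than O(2ⁿ), g(n) is dominated.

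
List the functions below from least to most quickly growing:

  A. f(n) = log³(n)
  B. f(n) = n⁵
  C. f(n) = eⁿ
A < B < C

Comparing growth rates:
A = log³(n) is O(log³ n)
B = n⁵ is O(n⁵)
C = eⁿ is O(eⁿ)

Therefore, the order from slowest to fastest is: A < B < C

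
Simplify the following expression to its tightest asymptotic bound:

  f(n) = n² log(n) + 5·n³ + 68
Θ(n³)

Order the terms by growth rate: 68 ≺ n² log(n) ≺ 5·n³.
The fastest-growing term 5·n³ dominates as n → ∞; dropping its constant factor gives Θ(n³).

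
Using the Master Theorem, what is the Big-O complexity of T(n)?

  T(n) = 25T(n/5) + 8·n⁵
Θ(n⁵)

Master Theorem: a = 25, b = 5, f(n) = 8·n⁵.
Compute the critical exponent d = log₅(25) = 2.
Compare f(n) = Θ(n⁵) against n^d:
  k = 5 > d = 2, so f(n) = Ω(n^(d+ε)) — Case 3.
  Regularity: a·(n/b)^5/n^5 = a/b^5 = 25/3125 < 1 ✓.
  The top-level work dominates: T(n) = Θ(f(n)) = Θ(n⁵).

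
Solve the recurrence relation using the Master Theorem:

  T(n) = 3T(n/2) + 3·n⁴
Θ(n⁴)

Master Theorem: a = 3, b = 2, f(n) = 3·n⁴.
Compute the critical exponent d = log₂(3) = 1.585.
Compare f(n) = Θ(n⁴) against n^d:
  k = 4 > d = 1.585, so f(n) = Ω(n^(d+ε)) — Case 3.
  Regularity: a·(n/b)^4/n^4 = a/b^4 = 3/16 < 1 ✓.
  The top-level work dominates: T(n) = Θ(f(n)) = Θ(n⁴).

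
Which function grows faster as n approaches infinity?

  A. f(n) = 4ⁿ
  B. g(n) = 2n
A

f(n) = 4ⁿ is O(4ⁿ), while g(n) = 2n is O(n).
Since O(4ⁿ) grows faster than O(n), f(n) dominates.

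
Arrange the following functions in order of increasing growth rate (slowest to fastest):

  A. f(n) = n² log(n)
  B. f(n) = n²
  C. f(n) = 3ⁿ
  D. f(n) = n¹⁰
B < A < D < C

Comparing growth rates:
B = n² is O(n²)
A = n² log(n) is O(n² log n)
D = n¹⁰ is O(n¹⁰)
C = 3ⁿ is O(3ⁿ)

Therefore, the order from slowest to fastest is: B < A < D < C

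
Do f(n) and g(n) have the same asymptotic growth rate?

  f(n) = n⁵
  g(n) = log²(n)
False

f(n) = n⁵ is O(n⁵), and g(n) = log²(n) is O(log² n).
Since they have different growth rates, f(n) = Θ(g(n)) is false.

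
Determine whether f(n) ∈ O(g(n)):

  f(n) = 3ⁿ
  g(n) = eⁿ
False

f(n) = 3ⁿ is O(3ⁿ), and g(n) = eⁿ is O(eⁿ).
Since O(3ⁿ) grows faster than O(eⁿ), f(n) = O(g(n)) is false.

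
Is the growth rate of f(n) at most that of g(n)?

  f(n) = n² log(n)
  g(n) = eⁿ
True

f(n) = n² log(n) is O(n² log n), and g(n) = eⁿ is O(eⁿ).
Since O(n² log n) ⊆ O(eⁿ) (f grows no faster than g), f(n) = O(g(n)) is true.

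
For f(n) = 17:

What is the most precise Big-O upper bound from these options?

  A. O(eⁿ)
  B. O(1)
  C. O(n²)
B

f(n) = 17 is O(1).
All listed options are valid Big-O bounds (upper bounds),
but O(1) is the tightest (smallest valid bound).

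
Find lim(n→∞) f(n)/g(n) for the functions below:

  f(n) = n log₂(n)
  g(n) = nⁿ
0

Since n log₂(n) (O(n log n)) grows slower than nⁿ (O(nⁿ)),
the ratio f(n)/g(n) → 0 as n → ∞.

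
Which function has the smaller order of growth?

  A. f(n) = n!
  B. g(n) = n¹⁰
B

f(n) = n! is O(n!), while g(n) = n¹⁰ is O(n¹⁰).
Since O(n¹⁰) grows slower than O(n!), g(n) is dominated.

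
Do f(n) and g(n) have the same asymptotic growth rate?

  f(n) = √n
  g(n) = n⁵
False

f(n) = √n is O(√n), and g(n) = n⁵ is O(n⁵).
Since they have different growth rates, f(n) = Θ(g(n)) is false.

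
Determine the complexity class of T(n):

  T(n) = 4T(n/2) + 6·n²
Θ(n² log n)

Master Theorem: a = 4, b = 2, f(n) = 6·n².
Compute the critical exponent d = log₂(4) = 2.
Compare f(n) = Θ(n²) against n^d:
  k = 2 = d, so f(n) = Θ(n^d) — Case 2.
  Work is balanced across levels: T(n) = Θ(n^d log n) = Θ(n² log n).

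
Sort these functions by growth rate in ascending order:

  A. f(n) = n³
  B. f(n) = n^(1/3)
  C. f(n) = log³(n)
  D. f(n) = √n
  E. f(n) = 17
E < C < B < D < A

Comparing growth rates:
E = 17 is O(1)
C = log³(n) is O(log³ n)
B = n^(1/3) is O(n^(1/3))
D = √n is O(√n)
A = n³ is O(n³)

Therefore, the order from slowest to fastest is: E < C < B < D < A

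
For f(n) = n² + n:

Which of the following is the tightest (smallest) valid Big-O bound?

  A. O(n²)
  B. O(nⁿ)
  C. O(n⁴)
A

f(n) = n² + n is O(n²).
All listed options are valid Big-O bounds (upper bounds),
but O(n²) is the tightest (smallest valid bound).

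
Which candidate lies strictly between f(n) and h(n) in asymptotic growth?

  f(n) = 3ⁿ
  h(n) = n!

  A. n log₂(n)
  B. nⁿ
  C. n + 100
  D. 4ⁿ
D

We need g(n) with 3ⁿ = o(g(n)) and g(n) = o(n!), i.e. O(3ⁿ) ≺ g ≺ O(n!).
Check each option:
  A. n log₂(n) — O(n log n) does not grow strictly faster than f(n)
  B. nⁿ — O(nⁿ) does not grow strictly slower than h(n)
  C. n + 100 — O(n) does not grow strictly faster than f(n)
  D. 4ⁿ — O(4ⁿ) is strictly between O(3ⁿ) and O(n!) ✓

Only option D (4ⁿ) lies strictly between.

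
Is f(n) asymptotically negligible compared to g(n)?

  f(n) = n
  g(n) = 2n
False

f(n) = n is O(n), and g(n) = 2n is O(n).
Since they have the same growth rate, f(n) = o(g(n)) is false.
(f = o(g) requires f to grow strictly slower, not equal.)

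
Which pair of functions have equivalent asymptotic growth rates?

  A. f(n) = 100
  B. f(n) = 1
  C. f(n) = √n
A and B

Examining each function:
  A. 100 is O(1)
  B. 1 is O(1)
  C. √n is O(√n)

Functions A and B both have the same complexity class.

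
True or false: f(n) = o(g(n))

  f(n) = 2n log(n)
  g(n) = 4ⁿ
True

f(n) = 2n log(n) is O(n log n), and g(n) = 4ⁿ is O(4ⁿ).
Since O(n log n) grows strictly slower than O(4ⁿ), f(n) = o(g(n)) is true.
This means lim(n→∞) f(n)/g(n) = 0.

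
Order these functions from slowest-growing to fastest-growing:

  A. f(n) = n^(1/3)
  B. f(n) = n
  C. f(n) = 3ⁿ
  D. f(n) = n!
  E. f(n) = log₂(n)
E < A < B < C < D

Comparing growth rates:
E = log₂(n) is O(log n)
A = n^(1/3) is O(n^(1/3))
B = n is O(n)
C = 3ⁿ is O(3ⁿ)
D = n! is O(n!)

Therefore, the order from slowest to fastest is: E < A < B < C < D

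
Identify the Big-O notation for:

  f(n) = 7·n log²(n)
O(n log² n)

The dominant term in 7·n log²(n) is 7·n log²(n), which is Θ(n log² n).
Constants are absorbed, so the tightest bound is O(n log² n).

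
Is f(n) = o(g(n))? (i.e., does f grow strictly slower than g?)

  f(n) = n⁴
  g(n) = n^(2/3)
False

f(n) = n⁴ is O(n⁴), and g(n) = n^(2/3) is O(n^(2/3)).
Since O(n⁴) grows faster than or equal to O(n^(2/3)), f(n) = o(g(n)) is false.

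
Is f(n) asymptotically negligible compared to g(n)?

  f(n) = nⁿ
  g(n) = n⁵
False

f(n) = nⁿ is O(nⁿ), and g(n) = n⁵ is O(n⁵).
Since O(nⁿ) grows faster than or equal to O(n⁵), f(n) = o(g(n)) is false.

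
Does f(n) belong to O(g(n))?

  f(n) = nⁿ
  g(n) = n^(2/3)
False

f(n) = nⁿ is O(nⁿ), and g(n) = n^(2/3) is O(n^(2/3)).
Since O(nⁿ) grows faster than O(n^(2/3)), f(n) = O(g(n)) is false.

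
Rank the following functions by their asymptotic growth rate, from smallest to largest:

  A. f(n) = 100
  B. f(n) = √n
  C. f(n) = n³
A < B < C

Comparing growth rates:
A = 100 is O(1)
B = √n is O(√n)
C = n³ is O(n³)

Therefore, the order from slowest to fastest is: A < B < C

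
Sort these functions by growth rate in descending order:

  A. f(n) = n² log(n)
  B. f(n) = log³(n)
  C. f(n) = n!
C > A > B

Comparing growth rates:
C = n! is O(n!)
A = n² log(n) is O(n² log n)
B = log³(n) is O(log³ n)

Therefore, the order from fastest to slowest is: C > A > B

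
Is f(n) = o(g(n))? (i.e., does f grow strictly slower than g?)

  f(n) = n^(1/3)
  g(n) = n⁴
True

f(n) = n^(1/3) is O(n^(1/3)), and g(n) = n⁴ is O(n⁴).
Since O(n^(1/3)) grows strictly slower than O(n⁴), f(n) = o(g(n)) is true.
This means lim(n→∞) f(n)/g(n) = 0.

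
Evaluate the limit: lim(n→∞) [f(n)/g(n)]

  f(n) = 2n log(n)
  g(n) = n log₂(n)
log(4)

Since 2n log(n) and n log₂(n) have the same growth rate (O(n log n)),
the ratio converges to a constant: log(4).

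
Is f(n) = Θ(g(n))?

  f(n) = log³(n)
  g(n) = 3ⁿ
False

f(n) = log³(n) is O(log³ n), and g(n) = 3ⁿ is O(3ⁿ).
Since they have different growth rates, f(n) = Θ(g(n)) is false.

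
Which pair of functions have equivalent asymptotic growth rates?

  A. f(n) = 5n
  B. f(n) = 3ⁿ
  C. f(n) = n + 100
A and C

Examining each function:
  A. 5n is O(n)
  B. 3ⁿ is O(3ⁿ)
  C. n + 100 is O(n)

Functions A and C both have the same complexity class.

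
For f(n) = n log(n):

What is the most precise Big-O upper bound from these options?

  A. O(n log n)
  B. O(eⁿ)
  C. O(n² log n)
A

f(n) = n log(n) is O(n log n).
All listed options are valid Big-O bounds (upper bounds),
but O(n log n) is the tightest (smallest valid bound).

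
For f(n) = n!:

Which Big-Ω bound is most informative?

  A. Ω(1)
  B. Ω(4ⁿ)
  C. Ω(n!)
C

f(n) = n! is Ω(n!).
All listed options are valid Big-Ω bounds (lower bounds),
but Ω(n!) is the tightest (largest valid bound).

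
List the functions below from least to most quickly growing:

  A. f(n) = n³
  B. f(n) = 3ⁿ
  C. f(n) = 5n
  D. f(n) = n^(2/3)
D < C < A < B

Comparing growth rates:
D = n^(2/3) is O(n^(2/3))
C = 5n is O(n)
A = n³ is O(n³)
B = 3ⁿ is O(3ⁿ)

Therefore, the order from slowest to fastest is: D < C < A < B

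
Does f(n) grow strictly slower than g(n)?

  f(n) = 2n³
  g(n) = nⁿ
True

f(n) = 2n³ is O(n³), and g(n) = nⁿ is O(nⁿ).
Since O(n³) grows strictly slower than O(nⁿ), f(n) = o(g(n)) is true.
This means lim(n→∞) f(n)/g(n) = 0.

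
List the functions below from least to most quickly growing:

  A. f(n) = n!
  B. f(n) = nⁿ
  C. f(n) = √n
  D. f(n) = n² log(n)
C < D < A < B

Comparing growth rates:
C = √n is O(√n)
D = n² log(n) is O(n² log n)
A = n! is O(n!)
B = nⁿ is O(nⁿ)

Therefore, the order from slowest to fastest is: C < D < A < B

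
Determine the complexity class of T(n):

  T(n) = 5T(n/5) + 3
Θ(n)

Master Theorem: a = 5, b = 5, f(n) = 3.
Compute the critical exponent d = log₅(5) = 1.
Compare f(n) = Θ(1) against n^d:
  k = 0 < d = 1, so f(n) = O(n^(d-ε)) — Case 1.
  The recursion cost dominates: T(n) = Θ(n^d) = Θ(n).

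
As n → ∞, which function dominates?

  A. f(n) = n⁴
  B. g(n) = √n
A

f(n) = n⁴ is O(n⁴), while g(n) = √n is O(√n).
Since O(n⁴) grows faster than O(√n), f(n) dominates.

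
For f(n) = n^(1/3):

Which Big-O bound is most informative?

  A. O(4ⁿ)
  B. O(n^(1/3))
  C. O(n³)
B

f(n) = n^(1/3) is O(n^(1/3)).
All listed options are valid Big-O bounds (upper bounds),
but O(n^(1/3)) is the tightest (smallest valid bound).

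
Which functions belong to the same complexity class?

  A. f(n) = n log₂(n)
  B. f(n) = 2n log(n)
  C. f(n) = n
A and B

Examining each function:
  A. n log₂(n) is O(n log n)
  B. 2n log(n) is O(n log n)
  C. n is O(n)

Functions A and B both have the same complexity class.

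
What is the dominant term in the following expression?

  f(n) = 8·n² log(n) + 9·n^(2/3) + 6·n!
6·n!

Looking at each term:
  - 8·n² log(n) is O(n² log n)
  - 9·n^(2/3) is O(n^(2/3))
  - 6·n! is O(n!)

The term 6·n! (O(n!)) grows fastest and dominates all others.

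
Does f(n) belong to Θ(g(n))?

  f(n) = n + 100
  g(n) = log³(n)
False

f(n) = n + 100 is O(n), and g(n) = log³(n) is O(log³ n).
Since they have different growth rates, f(n) = Θ(g(n)) is false.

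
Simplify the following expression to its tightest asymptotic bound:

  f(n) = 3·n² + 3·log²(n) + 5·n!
Θ(n!)

Order the terms by growth rate: 3·log²(n) ≺ 3·n² ≺ 5·n!.
The fastest-growing term 5·n! dominates as n → ∞; dropping its constant factor gives Θ(n!).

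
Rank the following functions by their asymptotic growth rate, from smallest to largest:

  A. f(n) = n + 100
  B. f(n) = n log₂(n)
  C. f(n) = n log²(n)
A < B < C

Comparing growth rates:
A = n + 100 is O(n)
B = n log₂(n) is O(n log n)
C = n log²(n) is O(n log² n)

Therefore, the order from slowest to fastest is: A < B < C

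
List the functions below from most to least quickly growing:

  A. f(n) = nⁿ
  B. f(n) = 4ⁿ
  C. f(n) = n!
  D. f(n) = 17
A > C > B > D

Comparing growth rates:
A = nⁿ is O(nⁿ)
C = n! is O(n!)
B = 4ⁿ is O(4ⁿ)
D = 17 is O(1)

Therefore, the order from fastest to slowest is: A > C > B > D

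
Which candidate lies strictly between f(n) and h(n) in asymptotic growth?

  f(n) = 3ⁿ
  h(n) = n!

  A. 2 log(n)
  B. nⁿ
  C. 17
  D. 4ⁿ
D

We need g(n) with 3ⁿ = o(g(n)) and g(n) = o(n!), i.e. O(3ⁿ) ≺ g ≺ O(n!).
Check each option:
  A. 2 log(n) — O(log n) does not grow strictly faster than f(n)
  B. nⁿ — O(nⁿ) does not grow strictly slower than h(n)
  C. 17 — O(1) does not grow strictly faster than f(n)
  D. 4ⁿ — O(4ⁿ) is strictly between O(3ⁿ) and O(n!) ✓

Only option D (4ⁿ) lies strictly between.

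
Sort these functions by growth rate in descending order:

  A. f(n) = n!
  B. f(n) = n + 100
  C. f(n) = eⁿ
A > C > B

Comparing growth rates:
A = n! is O(n!)
C = eⁿ is O(eⁿ)
B = n + 100 is O(n)

Therefore, the order from fastest to slowest is: A > C > B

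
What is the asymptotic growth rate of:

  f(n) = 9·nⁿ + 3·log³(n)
Θ(nⁿ)

Order the terms by growth rate: 3·log³(n) ≺ 9·nⁿ.
The fastest-growing term 9·nⁿ dominates as n → ∞; dropping its constant factor gives Θ(nⁿ).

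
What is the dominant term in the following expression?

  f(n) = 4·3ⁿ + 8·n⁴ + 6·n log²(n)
4·3ⁿ

Looking at each term:
  - 4·3ⁿ is O(3ⁿ)
  - 8·n⁴ is O(n⁴)
  - 6·n log²(n) is O(n log² n)

The term 4·3ⁿ (O(3ⁿ)) grows fastest and dominates all others.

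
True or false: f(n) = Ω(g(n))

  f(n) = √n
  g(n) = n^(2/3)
False

f(n) = √n is O(√n), and g(n) = n^(2/3) is O(n^(2/3)).
Since O(√n) grows slower than O(n^(2/3)), f(n) = Ω(g(n)) is false.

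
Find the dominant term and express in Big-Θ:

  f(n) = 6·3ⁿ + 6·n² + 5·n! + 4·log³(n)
Θ(n!)

Order the terms by growth rate: 4·log³(n) ≺ 6·n² ≺ 6·3ⁿ ≺ 5·n!.
The fastest-growing term 5·n! dominates as n → ∞; dropping its constant factor gives Θ(n!).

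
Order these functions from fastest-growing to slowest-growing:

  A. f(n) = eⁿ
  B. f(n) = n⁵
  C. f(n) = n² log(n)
A > B > C

Comparing growth rates:
A = eⁿ is O(eⁿ)
B = n⁵ is O(n⁵)
C = n² log(n) is O(n² log n)

Therefore, the order from fastest to slowest is: A > B > C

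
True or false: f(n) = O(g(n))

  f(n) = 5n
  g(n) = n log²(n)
True

f(n) = 5n is O(n), and g(n) = n log²(n) is O(n log² n).
Since O(n) ⊆ O(n log² n) (f grows no faster than g), f(n) = O(g(n)) is true.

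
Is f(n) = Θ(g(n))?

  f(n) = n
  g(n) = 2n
True

f(n) = n and g(n) = 2n are both O(n).
Since they have the same asymptotic growth rate, f(n) = Θ(g(n)) is true.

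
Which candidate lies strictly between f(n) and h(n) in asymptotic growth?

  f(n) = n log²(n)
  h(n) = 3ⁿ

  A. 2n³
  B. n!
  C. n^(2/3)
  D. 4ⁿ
A

We need g(n) with n log²(n) = o(g(n)) and g(n) = o(3ⁿ), i.e. O(n log² n) ≺ g ≺ O(3ⁿ).
Check each option:
  A. 2n³ — O(n³) is strictly between O(n log² n) and O(3ⁿ) ✓
  B. n! — O(n!) does not grow strictly slower than h(n)
  C. n^(2/3) — O(n^(2/3)) does not grow strictly faster than f(n)
  D. 4ⁿ — O(4ⁿ) does not grow strictly slower than h(n)

Only option A (2n³) lies strictly between.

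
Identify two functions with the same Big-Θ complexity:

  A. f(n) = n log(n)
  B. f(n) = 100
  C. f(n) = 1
B and C

Examining each function:
  A. n log(n) is O(n log n)
  B. 100 is O(1)
  C. 1 is O(1)

Functions B and C both have the same complexity class.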